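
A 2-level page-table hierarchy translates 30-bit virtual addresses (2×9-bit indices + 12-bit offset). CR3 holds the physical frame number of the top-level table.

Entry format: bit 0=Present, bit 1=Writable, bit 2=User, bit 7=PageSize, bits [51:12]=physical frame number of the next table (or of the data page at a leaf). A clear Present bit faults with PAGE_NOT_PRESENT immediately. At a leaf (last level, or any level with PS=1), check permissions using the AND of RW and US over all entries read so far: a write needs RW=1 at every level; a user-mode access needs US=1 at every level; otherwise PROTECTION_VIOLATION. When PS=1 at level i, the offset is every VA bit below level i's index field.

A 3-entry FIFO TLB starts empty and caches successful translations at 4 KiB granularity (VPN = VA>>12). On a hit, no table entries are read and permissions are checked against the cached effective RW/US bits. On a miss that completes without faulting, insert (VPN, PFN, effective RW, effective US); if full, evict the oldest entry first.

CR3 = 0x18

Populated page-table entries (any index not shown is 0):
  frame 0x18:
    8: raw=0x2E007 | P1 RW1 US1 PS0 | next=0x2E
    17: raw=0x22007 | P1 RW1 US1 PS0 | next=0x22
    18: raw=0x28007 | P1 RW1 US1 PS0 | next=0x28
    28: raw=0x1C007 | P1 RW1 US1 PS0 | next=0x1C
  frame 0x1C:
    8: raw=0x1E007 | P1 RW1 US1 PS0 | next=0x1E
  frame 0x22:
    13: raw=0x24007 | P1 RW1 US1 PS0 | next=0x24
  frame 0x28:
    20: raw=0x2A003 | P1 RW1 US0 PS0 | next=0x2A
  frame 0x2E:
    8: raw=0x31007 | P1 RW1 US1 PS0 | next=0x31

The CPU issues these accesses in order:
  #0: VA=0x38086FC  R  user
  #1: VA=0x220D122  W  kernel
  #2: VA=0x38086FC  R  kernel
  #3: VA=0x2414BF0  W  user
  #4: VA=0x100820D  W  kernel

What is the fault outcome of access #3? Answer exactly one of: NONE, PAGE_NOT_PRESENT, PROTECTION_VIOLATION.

Per-access translation:
#0 VA=0x38086FC (r,user):
  lvl0: tbl 0x18, slot 28 ⇒ 0x1C007 (P1/RW1/US1/PS0)
  lvl1: tbl 0x1C, slot 8 ⇒ 0x1E007 (P1/RW1/US1/PS0)
  ⇒ phys 0x1E6FC  [2 reads]
#1 VA=0x220D122 (w,kernel):
  lvl0: tbl 0x18, slot 17 ⇒ 0x22007 (P1/RW1/US1/PS0)
  lvl1: tbl 0x22, slot 13 ⇒ 0x24007 (P1/RW1/US1/PS0)
  ⇒ phys 0x24122  [2 reads]
#2 VA=0x38086FC (r,kernel):
  TLB hit vpn=0x3808 → PA=0x1E6FC
#3 VA=0x2414BF0 (w,user):
  lvl0: tbl 0x18, slot 18 ⇒ 0x28007 (P1/RW1/US1/PS0)
  lvl1: tbl 0x28, slot 20 ⇒ 0x2A003 (P1/RW1/US0/PS0)
  ⇒ fault: PROTECTION_VIOLATION  — 2 lookups
#4 VA=0x100820D (w,kernel):
  lvl0: tbl 0x18, slot 8 ⇒ 0x2E007 (P1/RW1/US1/PS0)
  lvl1: tbl 0x2E, slot 8 ⇒ 0x31007 (P1/RW1/US1/PS0)
  ⇒ phys 0x3120D  [2 reads]

Access #3 fault: PROTECTION_VIOLATION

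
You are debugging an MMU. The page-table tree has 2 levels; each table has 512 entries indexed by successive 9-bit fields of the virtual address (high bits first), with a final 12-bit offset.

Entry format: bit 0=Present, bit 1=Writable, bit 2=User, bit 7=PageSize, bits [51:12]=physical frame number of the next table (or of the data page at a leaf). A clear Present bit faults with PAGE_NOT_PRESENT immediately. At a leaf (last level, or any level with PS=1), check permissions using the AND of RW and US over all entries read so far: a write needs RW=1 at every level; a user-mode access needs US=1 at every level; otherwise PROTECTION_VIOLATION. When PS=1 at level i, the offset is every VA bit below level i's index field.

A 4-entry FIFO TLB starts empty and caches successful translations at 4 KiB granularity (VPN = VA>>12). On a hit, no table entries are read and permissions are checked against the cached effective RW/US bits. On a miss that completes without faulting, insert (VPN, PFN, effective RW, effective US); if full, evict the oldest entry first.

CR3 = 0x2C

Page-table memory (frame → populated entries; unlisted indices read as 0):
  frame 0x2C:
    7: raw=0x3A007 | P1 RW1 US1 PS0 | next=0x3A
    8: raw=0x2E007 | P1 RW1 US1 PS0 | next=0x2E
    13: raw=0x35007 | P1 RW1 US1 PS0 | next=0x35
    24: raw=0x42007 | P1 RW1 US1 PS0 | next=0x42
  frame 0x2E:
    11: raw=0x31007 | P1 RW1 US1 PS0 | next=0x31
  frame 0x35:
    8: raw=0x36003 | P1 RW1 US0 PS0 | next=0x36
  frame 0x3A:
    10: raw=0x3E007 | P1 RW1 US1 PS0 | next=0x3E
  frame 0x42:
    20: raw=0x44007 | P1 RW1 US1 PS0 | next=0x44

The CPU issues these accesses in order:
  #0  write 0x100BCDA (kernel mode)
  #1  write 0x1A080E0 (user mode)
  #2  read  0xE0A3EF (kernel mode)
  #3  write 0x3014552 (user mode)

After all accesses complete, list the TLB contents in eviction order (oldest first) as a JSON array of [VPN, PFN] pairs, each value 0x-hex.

Trace:
#0 VA=0x100BCDA (w,kernel):
  L0: frame=0x2C idx=8 entry=0x2E007 [P=1 RW=1 US=1 PS=0]
  L1: frame=0x2E idx=11 entry=0x31007 [P=1 RW=1 US=1 PS=0]
  ✓ 0x31CDA  — 2 lookups
#1 VA=0x1A080E0 (w,user):
  L0: frame=0x2C idx=13 entry=0x35007 [P=1 RW=1 US=1 PS=0]
  L1: frame=0x35 idx=8 entry=0x36003 [P=1 RW=1 US=0 PS=0]
  → PROTECTION_VIOLATION  (2 entries read)
#2 VA=0xE0A3EF (r,kernel):
  L0: frame=0x2C idx=7 entry=0x3A007 [P=1 RW=1 US=1 PS=0]
  L1: frame=0x3A idx=10 entry=0x3E007 [P=1 RW=1 US=1 PS=0]
  ✓ 0x3E3EF  — 2 lookups
#3 VA=0x3014552 (w,user):
  L0: frame=0x2C idx=24 entry=0x42007 [P=1 RW=1 US=1 PS=0]
  L1: frame=0x42 idx=20 entry=0x44007 [P=1 RW=1 US=1 PS=0]
  ✓ 0x44552  — 2 lookups

TLB: [["0x100B", "0x31"], ["0xE0A", "0x3E"], ["0x3014", "0x44"]]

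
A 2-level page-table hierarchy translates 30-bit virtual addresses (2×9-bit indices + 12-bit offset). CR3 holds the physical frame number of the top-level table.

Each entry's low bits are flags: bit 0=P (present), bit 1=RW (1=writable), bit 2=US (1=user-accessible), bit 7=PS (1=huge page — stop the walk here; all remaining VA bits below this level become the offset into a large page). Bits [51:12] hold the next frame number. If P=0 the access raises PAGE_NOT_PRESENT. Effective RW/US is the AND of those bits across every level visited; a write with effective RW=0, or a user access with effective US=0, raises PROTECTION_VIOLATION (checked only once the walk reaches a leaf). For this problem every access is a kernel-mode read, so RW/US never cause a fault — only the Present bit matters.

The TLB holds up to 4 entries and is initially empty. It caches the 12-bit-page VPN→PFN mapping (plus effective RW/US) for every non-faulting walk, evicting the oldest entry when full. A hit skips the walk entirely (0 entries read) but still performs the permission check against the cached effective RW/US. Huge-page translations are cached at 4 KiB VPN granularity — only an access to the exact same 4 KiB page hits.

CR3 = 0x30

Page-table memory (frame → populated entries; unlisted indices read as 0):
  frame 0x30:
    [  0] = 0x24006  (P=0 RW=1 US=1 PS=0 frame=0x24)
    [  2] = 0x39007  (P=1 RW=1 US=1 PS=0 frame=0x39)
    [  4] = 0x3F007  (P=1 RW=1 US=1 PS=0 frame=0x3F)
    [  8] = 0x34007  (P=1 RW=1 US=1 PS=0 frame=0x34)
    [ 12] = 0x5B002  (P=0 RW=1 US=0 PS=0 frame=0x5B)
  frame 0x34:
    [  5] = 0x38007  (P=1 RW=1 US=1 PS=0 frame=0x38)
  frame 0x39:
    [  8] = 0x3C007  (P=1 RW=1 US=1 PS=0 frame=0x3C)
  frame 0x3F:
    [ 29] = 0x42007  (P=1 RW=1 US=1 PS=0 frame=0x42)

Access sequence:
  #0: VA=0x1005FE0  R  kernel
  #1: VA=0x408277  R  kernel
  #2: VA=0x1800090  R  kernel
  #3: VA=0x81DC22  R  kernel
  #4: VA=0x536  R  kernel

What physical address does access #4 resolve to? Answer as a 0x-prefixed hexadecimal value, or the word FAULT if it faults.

Per-access translation:
#0 VA=0x1005FE0 (r,kernel):
  [0] read 0x30 idx=8: raw=0x34007 flags P=1 W=1 U=1 S=0
  [1] read 0x34 idx=5: raw=0x38007 flags P=1 W=1 U=1 S=0
  → PA=0x38FE0  (2 entries read)
#1 VA=0x408277 (r,kernel):
  [0] read 0x30 idx=2: raw=0x39007 flags P=1 W=1 U=1 S=0
  [1] read 0x39 idx=8: raw=0x3C007 flags P=1 W=1 U=1 S=0
  → PA=0x3C277  (2 entries read)
#2 VA=0x1800090 (r,kernel):
  [0] read 0x30 idx=12: raw=0x5B002 flags P=0 W=1 U=0 S=0
  ⇒ fault: PAGE_NOT_PRESENT  — 1 lookups
#3 VA=0x81DC22 (r,kernel):
  [0] read 0x30 idx=4: raw=0x3F007 flags P=1 W=1 U=1 S=0
  [1] read 0x3F idx=29: raw=0x42007 flags P=1 W=1 U=1 S=0
  → PA=0x42C22  (2 entries read)
#4 VA=0x536 (r,kernel):
  [0] read 0x30 idx=0: raw=0x24006 flags P=0 W=1 U=1 S=0
  ⇒ fault: PAGE_NOT_PRESENT  — 1 lookups

Access #4 PA: FAULT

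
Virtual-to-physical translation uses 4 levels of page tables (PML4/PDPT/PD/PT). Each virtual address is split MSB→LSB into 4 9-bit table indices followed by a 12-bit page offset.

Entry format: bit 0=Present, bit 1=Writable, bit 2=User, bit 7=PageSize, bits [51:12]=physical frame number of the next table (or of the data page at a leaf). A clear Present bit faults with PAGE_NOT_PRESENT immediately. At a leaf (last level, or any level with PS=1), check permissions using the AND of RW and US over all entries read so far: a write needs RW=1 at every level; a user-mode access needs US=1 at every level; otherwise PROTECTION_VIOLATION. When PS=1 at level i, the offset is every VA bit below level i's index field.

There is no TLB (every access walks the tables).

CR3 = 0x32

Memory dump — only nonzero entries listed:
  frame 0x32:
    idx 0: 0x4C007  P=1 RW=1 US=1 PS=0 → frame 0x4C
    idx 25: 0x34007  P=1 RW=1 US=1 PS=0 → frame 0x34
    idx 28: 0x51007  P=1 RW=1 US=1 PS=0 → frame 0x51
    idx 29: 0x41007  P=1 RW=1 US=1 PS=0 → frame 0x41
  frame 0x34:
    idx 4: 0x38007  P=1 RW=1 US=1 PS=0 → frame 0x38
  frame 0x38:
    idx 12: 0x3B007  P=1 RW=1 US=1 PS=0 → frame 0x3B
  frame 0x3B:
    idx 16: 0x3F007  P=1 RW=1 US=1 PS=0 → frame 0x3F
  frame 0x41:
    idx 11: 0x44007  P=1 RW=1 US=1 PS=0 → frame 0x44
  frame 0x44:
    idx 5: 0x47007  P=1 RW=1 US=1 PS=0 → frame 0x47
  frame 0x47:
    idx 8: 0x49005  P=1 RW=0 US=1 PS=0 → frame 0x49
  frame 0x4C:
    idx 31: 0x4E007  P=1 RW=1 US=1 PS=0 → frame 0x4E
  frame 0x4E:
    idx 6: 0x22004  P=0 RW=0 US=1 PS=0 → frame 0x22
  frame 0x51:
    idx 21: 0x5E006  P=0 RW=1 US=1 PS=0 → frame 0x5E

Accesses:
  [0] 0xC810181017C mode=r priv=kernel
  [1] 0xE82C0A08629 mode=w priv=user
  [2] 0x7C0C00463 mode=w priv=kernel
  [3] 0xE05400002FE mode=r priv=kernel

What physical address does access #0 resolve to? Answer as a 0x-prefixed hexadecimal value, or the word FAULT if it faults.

Per-access translation:
#0 VA=0xC810181017C (r,kernel):
  L0: frame=0x32 idx=25 entry=0x34007 [P=1 RW=1 US=1 PS=0]
  L1: frame=0x34 idx=4 entry=0x38007 [P=1 RW=1 US=1 PS=0]
  L2: frame=0x38 idx=12 entry=0x3B007 [P=1 RW=1 US=1 PS=0]
  L3: frame=0x3B idx=16 entry=0x3F007 [P=1 RW=1 US=1 PS=0]
  → PA=0x3F17C  (4 entries read)
#1 VA=0xE82C0A08629 (w,user):
  L0: frame=0x32 idx=29 entry=0x41007 [P=1 RW=1 US=1 PS=0]
  L1: frame=0x41 idx=11 entry=0x44007 [P=1 RW=1 US=1 PS=0]
  L2: frame=0x44 idx=5 entry=0x47007 [P=1 RW=1 US=1 PS=0]
  L3: frame=0x47 idx=8 entry=0x49005 [P=1 RW=0 US=1 PS=0]
  ✗ PROTECTION_VIOLATION  [4 reads]
#2 VA=0x7C0C00463 (w,kernel):
  L0: frame=0x32 idx=0 entry=0x4C007 [P=1 RW=1 US=1 PS=0]
  L1: frame=0x4C idx=31 entry=0x4E007 [P=1 RW=1 US=1 PS=0]
  L2: frame=0x4E idx=6 entry=0x22004 [P=0 RW=0 US=1 PS=0]
  ✗ PAGE_NOT_PRESENT  [3 reads]
#3 VA=0xE05400002FE (r,kernel):
  L0: frame=0x32 idx=28 entry=0x51007 [P=1 RW=1 US=1 PS=0]
  L1: frame=0x51 idx=21 entry=0x5E006 [P=0 RW=1 US=1 PS=0]
  ✗ PAGE_NOT_PRESENT  [2 reads]

Access #0 PA: 0x3F17C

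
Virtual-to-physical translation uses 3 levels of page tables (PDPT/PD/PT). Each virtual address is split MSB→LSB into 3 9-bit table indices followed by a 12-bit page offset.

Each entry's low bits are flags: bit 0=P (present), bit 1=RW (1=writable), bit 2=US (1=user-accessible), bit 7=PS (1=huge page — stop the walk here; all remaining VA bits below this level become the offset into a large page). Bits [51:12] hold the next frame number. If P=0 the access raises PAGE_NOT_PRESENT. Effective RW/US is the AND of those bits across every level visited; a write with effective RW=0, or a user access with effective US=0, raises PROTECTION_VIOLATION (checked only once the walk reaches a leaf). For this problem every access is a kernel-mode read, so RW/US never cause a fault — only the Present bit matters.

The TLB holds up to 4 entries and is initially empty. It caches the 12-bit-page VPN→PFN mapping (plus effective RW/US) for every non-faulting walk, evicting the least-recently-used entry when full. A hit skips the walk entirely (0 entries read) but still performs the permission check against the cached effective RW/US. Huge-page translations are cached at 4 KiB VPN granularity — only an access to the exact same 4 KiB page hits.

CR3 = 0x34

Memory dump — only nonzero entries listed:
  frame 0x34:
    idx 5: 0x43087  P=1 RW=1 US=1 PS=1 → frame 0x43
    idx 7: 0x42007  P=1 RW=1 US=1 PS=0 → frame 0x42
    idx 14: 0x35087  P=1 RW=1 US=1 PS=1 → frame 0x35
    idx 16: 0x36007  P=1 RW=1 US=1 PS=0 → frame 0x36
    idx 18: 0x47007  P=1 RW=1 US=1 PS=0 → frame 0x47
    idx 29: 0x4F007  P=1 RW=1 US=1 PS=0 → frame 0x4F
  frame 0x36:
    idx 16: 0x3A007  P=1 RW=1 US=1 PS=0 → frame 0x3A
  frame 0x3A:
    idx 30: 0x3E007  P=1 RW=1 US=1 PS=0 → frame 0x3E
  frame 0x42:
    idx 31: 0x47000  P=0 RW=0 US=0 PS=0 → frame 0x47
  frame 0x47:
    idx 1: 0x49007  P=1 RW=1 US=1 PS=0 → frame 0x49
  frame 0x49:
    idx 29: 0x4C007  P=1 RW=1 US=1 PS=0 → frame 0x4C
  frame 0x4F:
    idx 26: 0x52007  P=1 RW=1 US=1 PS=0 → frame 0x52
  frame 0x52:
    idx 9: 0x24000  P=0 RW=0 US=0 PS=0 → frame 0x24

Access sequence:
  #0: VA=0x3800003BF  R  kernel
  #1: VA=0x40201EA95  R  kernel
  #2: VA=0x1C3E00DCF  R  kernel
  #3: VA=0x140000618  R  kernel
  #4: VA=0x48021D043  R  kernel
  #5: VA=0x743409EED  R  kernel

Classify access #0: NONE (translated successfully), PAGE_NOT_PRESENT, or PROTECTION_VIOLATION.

Walk each access:
#0 VA=0x3800003BF (r,kernel):
  L0: frame=0x34 idx=14 entry=0x35087 [P=1 RW=1 US=1 PS=1]
  → PA=0x353BF (huge @L0)  (1 entries read)
#1 VA=0x40201EA95 (r,kernel):
  L0: frame=0x34 idx=16 entry=0x36007 [P=1 RW=1 US=1 PS=0]
  L1: frame=0x36 idx=16 entry=0x3A007 [P=1 RW=1 US=1 PS=0]
  L2: frame=0x3A idx=30 entry=0x3E007 [P=1 RW=1 US=1 PS=0]
  → PA=0x3EA95  (3 entries read)
#2 VA=0x1C3E00DCF (r,kernel):
  L0: frame=0x34 idx=7 entry=0x42007 [P=1 RW=1 US=1 PS=0]
  L1: frame=0x42 idx=31 entry=0x47000 [P=0 RW=0 US=0 PS=0]
  ✗ PAGE_NOT_PRESENT  [2 reads]
#3 VA=0x140000618 (r,kernel):
  L0: frame=0x34 idx=5 entry=0x43087 [P=1 RW=1 US=1 PS=1]
  → PA=0x43618 (huge @L0)  (1 entries read)
#4 VA=0x48021D043 (r,kernel):
  L0: frame=0x34 idx=18 entry=0x47007 [P=1 RW=1 US=1 PS=0]
  L1: frame=0x47 idx=1 entry=0x49007 [P=1 RW=1 US=1 PS=0]
  L2: frame=0x49 idx=29 entry=0x4C007 [P=1 RW=1 US=1 PS=0]
  → PA=0x4C043  (3 entries read)
#5 VA=0x743409EED (r,kernel):
  L0: frame=0x34 idx=29 entry=0x4F007 [P=1 RW=1 US=1 PS=0]
  L1: frame=0x4F idx=26 entry=0x52007 [P=1 RW=1 US=1 PS=0]
  L2: frame=0x52 idx=9 entry=0x24000 [P=0 RW=0 US=0 PS=0]
  ✗ PAGE_NOT_PRESENT  [3 reads]

Access #0 fault: NONE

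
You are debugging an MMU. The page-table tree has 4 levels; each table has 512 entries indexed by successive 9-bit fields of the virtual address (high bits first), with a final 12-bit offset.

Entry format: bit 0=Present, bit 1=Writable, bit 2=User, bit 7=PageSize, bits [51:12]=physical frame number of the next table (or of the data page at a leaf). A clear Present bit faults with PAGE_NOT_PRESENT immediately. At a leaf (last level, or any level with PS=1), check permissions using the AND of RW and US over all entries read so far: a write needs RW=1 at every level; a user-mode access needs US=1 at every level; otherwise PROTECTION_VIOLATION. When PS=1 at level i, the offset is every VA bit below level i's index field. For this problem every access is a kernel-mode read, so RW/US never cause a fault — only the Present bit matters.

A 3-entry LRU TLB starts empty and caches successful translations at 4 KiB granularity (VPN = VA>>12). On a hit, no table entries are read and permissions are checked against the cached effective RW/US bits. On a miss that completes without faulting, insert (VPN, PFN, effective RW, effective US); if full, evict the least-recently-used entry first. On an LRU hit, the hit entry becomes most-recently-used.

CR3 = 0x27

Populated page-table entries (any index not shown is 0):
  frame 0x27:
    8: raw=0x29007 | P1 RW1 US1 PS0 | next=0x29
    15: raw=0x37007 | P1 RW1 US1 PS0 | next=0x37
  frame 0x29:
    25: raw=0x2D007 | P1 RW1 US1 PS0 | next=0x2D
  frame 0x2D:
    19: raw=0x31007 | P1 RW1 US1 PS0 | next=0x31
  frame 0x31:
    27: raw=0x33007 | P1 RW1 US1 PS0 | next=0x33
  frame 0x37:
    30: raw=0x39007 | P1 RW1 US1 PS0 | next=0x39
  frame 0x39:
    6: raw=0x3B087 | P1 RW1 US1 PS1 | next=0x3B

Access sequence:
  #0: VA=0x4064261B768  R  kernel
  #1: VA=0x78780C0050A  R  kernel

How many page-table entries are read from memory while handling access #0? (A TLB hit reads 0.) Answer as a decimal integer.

Per-access translation:
#0 VA=0x4064261B768 (r,kernel):
  L0: frame=0x27 idx=8 entry=0x29007 [P=1 RW=1 US=1 PS=0]
  L1: frame=0x29 idx=25 entry=0x2D007 [P=1 RW=1 US=1 PS=0]
  L2: frame=0x2D idx=19 entry=0x31007 [P=1 RW=1 US=1 PS=0]
  L3: frame=0x31 idx=27 entry=0x33007 [P=1 RW=1 US=1 PS=0]
  ✓ 0x33768  — 4 lookups
#1 VA=0x78780C0050A (r,kernel):
  L0: frame=0x27 idx=15 entry=0x37007 [P=1 RW=1 US=1 PS=0]
  L1: frame=0x37 idx=30 entry=0x39007 [P=1 RW=1 US=1 PS=0]
  L2: frame=0x39 idx=6 entry=0x3B087 [P=1 RW=1 US=1 PS=1]
  ✓ 0x3B50A (huge @L2)  — 3 lookups

Entries read for #0: 4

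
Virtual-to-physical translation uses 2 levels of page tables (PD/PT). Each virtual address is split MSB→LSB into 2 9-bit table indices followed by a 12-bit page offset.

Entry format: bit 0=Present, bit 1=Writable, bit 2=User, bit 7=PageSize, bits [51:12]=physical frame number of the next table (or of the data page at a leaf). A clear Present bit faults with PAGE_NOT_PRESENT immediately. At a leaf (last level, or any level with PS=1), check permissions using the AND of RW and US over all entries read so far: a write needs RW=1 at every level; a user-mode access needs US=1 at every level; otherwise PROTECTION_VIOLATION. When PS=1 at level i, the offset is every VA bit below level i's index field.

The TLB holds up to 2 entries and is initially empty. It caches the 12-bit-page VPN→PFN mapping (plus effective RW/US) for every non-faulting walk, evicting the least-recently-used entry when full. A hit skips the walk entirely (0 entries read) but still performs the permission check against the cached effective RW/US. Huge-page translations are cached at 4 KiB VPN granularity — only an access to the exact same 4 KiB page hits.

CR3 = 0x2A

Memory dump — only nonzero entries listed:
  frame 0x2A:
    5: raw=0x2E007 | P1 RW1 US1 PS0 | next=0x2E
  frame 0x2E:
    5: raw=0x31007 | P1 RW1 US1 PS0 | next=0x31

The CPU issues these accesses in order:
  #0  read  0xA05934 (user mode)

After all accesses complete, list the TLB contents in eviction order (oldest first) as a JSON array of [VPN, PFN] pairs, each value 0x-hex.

Walk each access:
#0 VA=0xA05934 (r,user):
  L0: frame=0x2A idx=5 entry=0x2E007 [P=1 RW=1 US=1 PS=0]
  L1: frame=0x2E idx=5 entry=0x31007 [P=1 RW=1 US=1 PS=0]
  ✓ 0x31934  — 2 lookups

TLB: [["0xA05", "0x31"]]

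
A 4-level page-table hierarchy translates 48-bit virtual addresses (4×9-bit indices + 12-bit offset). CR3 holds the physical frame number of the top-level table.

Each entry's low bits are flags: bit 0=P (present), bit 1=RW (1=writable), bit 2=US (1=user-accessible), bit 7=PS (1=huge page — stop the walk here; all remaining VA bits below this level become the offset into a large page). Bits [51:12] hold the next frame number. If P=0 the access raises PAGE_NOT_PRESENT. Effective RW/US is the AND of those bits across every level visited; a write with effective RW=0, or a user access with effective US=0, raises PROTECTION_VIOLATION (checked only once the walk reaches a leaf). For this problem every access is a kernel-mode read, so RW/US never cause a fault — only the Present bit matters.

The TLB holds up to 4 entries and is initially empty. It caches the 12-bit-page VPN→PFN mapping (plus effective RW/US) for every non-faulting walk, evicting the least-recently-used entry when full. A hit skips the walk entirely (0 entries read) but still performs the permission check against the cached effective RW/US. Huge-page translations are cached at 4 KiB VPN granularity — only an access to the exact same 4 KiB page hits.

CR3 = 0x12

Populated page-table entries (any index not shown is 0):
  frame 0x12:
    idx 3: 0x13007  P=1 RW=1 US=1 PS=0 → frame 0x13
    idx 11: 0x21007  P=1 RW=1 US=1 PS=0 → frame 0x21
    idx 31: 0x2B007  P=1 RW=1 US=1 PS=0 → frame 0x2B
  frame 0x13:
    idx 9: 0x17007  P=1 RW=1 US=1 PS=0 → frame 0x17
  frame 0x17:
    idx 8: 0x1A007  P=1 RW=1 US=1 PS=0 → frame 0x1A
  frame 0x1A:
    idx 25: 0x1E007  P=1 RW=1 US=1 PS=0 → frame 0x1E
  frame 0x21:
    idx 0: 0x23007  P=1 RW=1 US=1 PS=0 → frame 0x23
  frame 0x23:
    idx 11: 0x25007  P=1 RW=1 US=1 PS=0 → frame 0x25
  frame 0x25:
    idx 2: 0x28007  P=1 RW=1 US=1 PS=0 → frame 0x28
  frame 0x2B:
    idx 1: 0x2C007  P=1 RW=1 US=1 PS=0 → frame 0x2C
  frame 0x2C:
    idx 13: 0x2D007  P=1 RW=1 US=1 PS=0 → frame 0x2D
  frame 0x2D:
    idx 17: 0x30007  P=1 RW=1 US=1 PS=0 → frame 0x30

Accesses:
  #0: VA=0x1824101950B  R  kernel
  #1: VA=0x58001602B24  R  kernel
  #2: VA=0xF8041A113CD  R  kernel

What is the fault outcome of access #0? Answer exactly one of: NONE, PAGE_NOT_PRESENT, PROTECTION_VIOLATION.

Walk each access:
#0 VA=0x1824101950B (r,kernel):
  L0: frame=0x12 idx=3 entry=0x13007 [P=1 RW=1 US=1 PS=0]
  L1: frame=0x13 idx=9 entry=0x17007 [P=1 RW=1 US=1 PS=0]
  L2: frame=0x17 idx=8 entry=0x1A007 [P=1 RW=1 US=1 PS=0]
  L3: frame=0x1A idx=25 entry=0x1E007 [P=1 RW=1 US=1 PS=0]
  ⇒ phys 0x1E50B  [4 reads]
#1 VA=0x58001602B24 (r,kernel):
  L0: frame=0x12 idx=11 entry=0x21007 [P=1 RW=1 US=1 PS=0]
  L1: frame=0x21 idx=0 entry=0x23007 [P=1 RW=1 US=1 PS=0]
  L2: frame=0x23 idx=11 entry=0x25007 [P=1 RW=1 US=1 PS=0]
  L3: frame=0x25 idx=2 entry=0x28007 [P=1 RW=1 US=1 PS=0]
  ⇒ phys 0x28B24  [4 reads]
#2 VA=0xF8041A113CD (r,kernel):
  L0: frame=0x12 idx=31 entry=0x2B007 [P=1 RW=1 US=1 PS=0]
  L1: frame=0x2B idx=1 entry=0x2C007 [P=1 RW=1 US=1 PS=0]
  L2: frame=0x2C idx=13 entry=0x2D007 [P=1 RW=1 US=1 PS=0]
  L3: frame=0x2D idx=17 entry=0x30007 [P=1 RW=1 US=1 PS=0]
  ⇒ phys 0x303CD  [4 reads]

Access #0 fault: NONE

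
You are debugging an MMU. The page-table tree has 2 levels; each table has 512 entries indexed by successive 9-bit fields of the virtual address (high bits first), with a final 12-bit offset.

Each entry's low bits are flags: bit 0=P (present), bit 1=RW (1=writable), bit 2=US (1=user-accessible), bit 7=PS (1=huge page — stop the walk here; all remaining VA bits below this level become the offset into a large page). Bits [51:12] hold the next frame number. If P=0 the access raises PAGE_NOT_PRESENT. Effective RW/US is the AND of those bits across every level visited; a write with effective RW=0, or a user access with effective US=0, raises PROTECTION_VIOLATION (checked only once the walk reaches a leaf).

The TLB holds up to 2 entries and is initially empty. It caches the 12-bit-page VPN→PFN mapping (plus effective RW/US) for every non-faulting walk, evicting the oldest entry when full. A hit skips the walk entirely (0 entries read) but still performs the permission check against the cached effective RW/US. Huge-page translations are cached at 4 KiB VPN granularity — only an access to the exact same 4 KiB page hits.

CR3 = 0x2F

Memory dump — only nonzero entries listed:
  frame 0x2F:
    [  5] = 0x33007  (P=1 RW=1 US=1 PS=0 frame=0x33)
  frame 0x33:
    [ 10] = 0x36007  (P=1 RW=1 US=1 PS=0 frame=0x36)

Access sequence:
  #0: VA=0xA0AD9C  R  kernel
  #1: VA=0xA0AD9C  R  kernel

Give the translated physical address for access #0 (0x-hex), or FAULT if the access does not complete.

Walk each access:
#0 VA=0xA0AD9C (r,kernel):
  L0: frame=0x2F idx=5 entry=0x33007 [P=1 RW=1 US=1 PS=0]
  L1: frame=0x33 idx=10 entry=0x36007 [P=1 RW=1 US=1 PS=0]
  → PA=0x36D9C  (2 entries read)
#1 VA=0xA0AD9C (r,kernel):
  TLB hit vpn=0xA0A → PA=0x36D9C

Access #0 PA: 0x36D9C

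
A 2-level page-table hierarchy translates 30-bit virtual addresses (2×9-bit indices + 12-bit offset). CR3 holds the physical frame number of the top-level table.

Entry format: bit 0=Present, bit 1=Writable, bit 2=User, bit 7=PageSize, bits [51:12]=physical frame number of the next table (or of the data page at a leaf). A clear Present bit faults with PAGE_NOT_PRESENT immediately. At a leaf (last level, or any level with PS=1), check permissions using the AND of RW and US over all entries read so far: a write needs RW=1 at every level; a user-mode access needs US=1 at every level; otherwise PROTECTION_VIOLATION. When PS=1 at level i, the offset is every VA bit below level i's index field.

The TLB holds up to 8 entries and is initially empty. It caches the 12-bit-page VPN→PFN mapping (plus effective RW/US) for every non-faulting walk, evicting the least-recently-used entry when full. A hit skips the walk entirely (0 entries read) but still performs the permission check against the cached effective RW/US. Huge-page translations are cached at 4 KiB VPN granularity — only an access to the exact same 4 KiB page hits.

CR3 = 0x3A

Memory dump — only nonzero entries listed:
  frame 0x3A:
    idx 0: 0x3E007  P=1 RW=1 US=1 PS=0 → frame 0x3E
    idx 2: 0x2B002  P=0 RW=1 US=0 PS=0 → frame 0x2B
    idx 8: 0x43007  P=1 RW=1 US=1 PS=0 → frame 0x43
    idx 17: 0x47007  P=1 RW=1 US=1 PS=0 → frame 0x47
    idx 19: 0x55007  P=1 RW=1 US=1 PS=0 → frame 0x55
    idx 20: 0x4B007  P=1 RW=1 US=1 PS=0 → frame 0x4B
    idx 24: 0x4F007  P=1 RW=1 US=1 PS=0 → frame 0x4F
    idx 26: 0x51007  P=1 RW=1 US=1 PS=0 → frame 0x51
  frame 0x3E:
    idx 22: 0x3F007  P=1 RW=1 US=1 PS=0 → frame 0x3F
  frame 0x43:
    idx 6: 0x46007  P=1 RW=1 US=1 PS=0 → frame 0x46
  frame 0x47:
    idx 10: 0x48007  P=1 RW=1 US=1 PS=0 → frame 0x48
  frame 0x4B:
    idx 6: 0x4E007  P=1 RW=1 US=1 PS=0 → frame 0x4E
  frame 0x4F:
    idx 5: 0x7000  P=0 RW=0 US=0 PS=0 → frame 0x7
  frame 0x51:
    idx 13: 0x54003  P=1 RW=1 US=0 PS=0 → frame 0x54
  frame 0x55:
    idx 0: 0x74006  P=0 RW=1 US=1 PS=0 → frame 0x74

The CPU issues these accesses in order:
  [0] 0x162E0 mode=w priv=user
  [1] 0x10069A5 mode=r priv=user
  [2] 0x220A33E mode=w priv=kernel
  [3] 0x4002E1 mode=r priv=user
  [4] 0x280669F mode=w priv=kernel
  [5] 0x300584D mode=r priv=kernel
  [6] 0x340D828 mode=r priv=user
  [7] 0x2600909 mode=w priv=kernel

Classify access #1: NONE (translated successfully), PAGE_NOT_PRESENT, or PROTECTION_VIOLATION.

Trace:
#0 VA=0x162E0 (w,user):
  lvl0: tbl 0x3A, slot 0 ⇒ 0x3E007 (P1/RW1/US1/PS0)
  lvl1: tbl 0x3E, slot 22 ⇒ 0x3F007 (P1/RW1/US1/PS0)
  ✓ 0x3F2E0  — 2 lookups
#1 VA=0x10069A5 (r,user):
  lvl0: tbl 0x3A, slot 8 ⇒ 0x43007 (P1/RW1/US1/PS0)
  lvl1: tbl 0x43, slot 6 ⇒ 0x46007 (P1/RW1/US1/PS0)
  ✓ 0x469A5  — 2 lookups
#2 VA=0x220A33E (w,kernel):
  lvl0: tbl 0x3A, slot 17 ⇒ 0x47007 (P1/RW1/US1/PS0)
  lvl1: tbl 0x47, slot 10 ⇒ 0x48007 (P1/RW1/US1/PS0)
  ✓ 0x4833E  — 2 lookups
#3 VA=0x4002E1 (r,user):
  lvl0: tbl 0x3A, slot 2 ⇒ 0x2B002 (P0/RW1/US0/PS0)
  → PAGE_NOT_PRESENT  (1 entries read)
#4 VA=0x280669F (w,kernel):
  lvl0: tbl 0x3A, slot 20 ⇒ 0x4B007 (P1/RW1/US1/PS0)
  lvl1: tbl 0x4B, slot 6 ⇒ 0x4E007 (P1/RW1/US1/PS0)
  ✓ 0x4E69F  — 2 lookups
#5 VA=0x300584D (r,kernel):
  lvl0: tbl 0x3A, slot 24 ⇒ 0x4F007 (P1/RW1/US1/PS0)
  lvl1: tbl 0x4F, slot 5 ⇒ 0x7000 (P0/RW0/US0/PS0)
  → PAGE_NOT_PRESENT  (2 entries read)
#6 VA=0x340D828 (r,user):
  lvl0: tbl 0x3A, slot 26 ⇒ 0x51007 (P1/RW1/US1/PS0)
  lvl1: tbl 0x51, slot 13 ⇒ 0x54003 (P1/RW1/US0/PS0)
  → PROTECTION_VIOLATION  (2 entries read)
#7 VA=0x2600909 (w,kernel):
  lvl0: tbl 0x3A, slot 19 ⇒ 0x55007 (P1/RW1/US1/PS0)
  lvl1: tbl 0x55, slot 0 ⇒ 0x74006 (P0/RW1/US1/PS0)
  → PAGE_NOT_PRESENT  (2 entries read)

Access #1 fault: NONE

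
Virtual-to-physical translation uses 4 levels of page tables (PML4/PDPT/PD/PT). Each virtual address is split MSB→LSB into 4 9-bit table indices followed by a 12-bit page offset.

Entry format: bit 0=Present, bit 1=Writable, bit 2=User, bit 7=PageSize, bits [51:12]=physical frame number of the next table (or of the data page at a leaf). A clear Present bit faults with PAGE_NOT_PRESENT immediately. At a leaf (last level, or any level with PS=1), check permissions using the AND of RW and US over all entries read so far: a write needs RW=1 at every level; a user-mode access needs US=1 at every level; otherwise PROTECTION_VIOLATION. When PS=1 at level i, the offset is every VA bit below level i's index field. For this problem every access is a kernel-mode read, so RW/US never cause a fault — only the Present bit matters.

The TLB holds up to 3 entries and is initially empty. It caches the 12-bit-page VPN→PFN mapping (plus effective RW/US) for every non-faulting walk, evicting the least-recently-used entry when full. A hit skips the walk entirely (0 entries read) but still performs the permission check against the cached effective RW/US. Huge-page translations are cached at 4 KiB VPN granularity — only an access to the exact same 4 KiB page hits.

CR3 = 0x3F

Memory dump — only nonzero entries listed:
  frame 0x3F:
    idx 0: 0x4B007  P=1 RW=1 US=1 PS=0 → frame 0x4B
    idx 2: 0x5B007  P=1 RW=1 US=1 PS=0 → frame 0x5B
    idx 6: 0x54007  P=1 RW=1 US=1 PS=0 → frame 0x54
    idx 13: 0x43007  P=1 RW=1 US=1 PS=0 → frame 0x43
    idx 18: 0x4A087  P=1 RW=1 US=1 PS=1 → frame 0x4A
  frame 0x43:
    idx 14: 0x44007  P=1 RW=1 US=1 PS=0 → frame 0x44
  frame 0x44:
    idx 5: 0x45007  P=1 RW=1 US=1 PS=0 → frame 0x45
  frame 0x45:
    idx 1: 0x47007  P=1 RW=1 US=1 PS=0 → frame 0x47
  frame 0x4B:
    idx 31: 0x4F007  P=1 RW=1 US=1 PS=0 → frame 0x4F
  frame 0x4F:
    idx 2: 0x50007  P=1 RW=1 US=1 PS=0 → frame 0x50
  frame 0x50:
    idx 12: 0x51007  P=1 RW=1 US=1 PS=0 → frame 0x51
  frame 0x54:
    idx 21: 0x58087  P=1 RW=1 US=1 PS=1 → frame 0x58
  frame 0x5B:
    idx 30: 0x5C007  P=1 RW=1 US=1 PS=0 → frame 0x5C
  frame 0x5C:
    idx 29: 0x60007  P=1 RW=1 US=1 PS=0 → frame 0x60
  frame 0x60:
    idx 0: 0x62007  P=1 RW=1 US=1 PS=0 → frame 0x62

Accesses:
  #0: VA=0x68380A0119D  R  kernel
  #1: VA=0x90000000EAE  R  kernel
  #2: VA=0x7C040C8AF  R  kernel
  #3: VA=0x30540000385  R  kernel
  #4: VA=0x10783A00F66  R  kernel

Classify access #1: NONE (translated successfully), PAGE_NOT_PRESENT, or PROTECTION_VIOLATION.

Trace:
#0 VA=0x68380A0119D (r,kernel):
  L0 @0x3F[13] → 0x43007  P=1,RW=1,US=1,PS=0
  L1 @0x43[14] → 0x44007  P=1,RW=1,US=1,PS=0
  L2 @0x44[5] → 0x45007  P=1,RW=1,US=1,PS=0
  L3 @0x45[1] → 0x47007  P=1,RW=1,US=1,PS=0
  ✓ 0x4719D  — 4 lookups
#1 VA=0x90000000EAE (r,kernel):
  L0 @0x3F[18] → 0x4A087  P=1,RW=1,US=1,PS=1
  ✓ 0x4AEAE (huge @L0)  — 1 lookups
#2 VA=0x7C040C8AF (r,kernel):
  L0 @0x3F[0] → 0x4B007  P=1,RW=1,US=1,PS=0
  L1 @0x4B[31] → 0x4F007  P=1,RW=1,US=1,PS=0
  L2 @0x4F[2] → 0x50007  P=1,RW=1,US=1,PS=0
  L3 @0x50[12] → 0x51007  P=1,RW=1,US=1,PS=0
  ✓ 0x518AF  — 4 lookups
#3 VA=0x30540000385 (r,kernel):
  L0 @0x3F[6] → 0x54007  P=1,RW=1,US=1,PS=0
  L1 @0x54[21] → 0x58087  P=1,RW=1,US=1,PS=1
  ✓ 0x58385 (huge @L1)  — 2 lookups
#4 VA=0x10783A00F66 (r,kernel):
  L0 @0x3F[2] → 0x5B007  P=1,RW=1,US=1,PS=0
  L1 @0x5B[30] → 0x5C007  P=1,RW=1,US=1,PS=0
  L2 @0x5C[29] → 0x60007  P=1,RW=1,US=1,PS=0
  L3 @0x60[0] → 0x62007  P=1,RW=1,US=1,PS=0
  ✓ 0x62F66  — 4 lookups

Access #1 fault: NONE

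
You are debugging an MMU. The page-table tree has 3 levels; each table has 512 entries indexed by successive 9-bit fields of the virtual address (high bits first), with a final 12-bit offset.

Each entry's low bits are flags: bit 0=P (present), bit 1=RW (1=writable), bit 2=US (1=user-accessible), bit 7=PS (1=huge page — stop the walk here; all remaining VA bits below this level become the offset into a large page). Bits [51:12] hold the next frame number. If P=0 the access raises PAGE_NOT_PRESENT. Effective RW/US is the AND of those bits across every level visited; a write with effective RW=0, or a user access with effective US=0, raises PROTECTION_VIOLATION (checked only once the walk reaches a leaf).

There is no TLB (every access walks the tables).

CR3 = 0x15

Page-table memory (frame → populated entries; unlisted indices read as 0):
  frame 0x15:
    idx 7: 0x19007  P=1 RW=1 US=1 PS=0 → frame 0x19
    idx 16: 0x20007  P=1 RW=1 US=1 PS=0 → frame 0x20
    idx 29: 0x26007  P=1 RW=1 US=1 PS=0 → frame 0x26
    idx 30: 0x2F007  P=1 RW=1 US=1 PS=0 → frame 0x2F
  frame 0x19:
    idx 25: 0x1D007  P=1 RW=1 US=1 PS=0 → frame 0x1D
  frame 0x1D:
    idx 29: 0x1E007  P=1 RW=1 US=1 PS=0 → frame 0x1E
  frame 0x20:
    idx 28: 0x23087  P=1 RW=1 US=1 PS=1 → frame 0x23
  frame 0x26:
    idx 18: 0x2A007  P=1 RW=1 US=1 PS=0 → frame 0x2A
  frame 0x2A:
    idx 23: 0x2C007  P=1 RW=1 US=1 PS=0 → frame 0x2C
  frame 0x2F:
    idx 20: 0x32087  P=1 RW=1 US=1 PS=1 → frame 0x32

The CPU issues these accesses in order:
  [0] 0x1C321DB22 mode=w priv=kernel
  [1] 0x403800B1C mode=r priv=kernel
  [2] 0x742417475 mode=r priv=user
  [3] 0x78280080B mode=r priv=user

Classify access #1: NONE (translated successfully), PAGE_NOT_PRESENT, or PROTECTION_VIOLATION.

Per-access translation:
#0 VA=0x1C321DB22 (w,kernel):
  L0 @0x15[7] → 0x19007  P=1,RW=1,US=1,PS=0
  L1 @0x19[25] → 0x1D007  P=1,RW=1,US=1,PS=0
  L2 @0x1D[29] → 0x1E007  P=1,RW=1,US=1,PS=0
  ✓ 0x1EB22  — 3 lookups
#1 VA=0x403800B1C (r,kernel):
  L0 @0x15[16] → 0x20007  P=1,RW=1,US=1,PS=0
  L1 @0x20[28] → 0x23087  P=1,RW=1,US=1,PS=1
  ✓ 0x23B1C (huge @L1)  — 2 lookups
#2 VA=0x742417475 (r,user):
  L0 @0x15[29] → 0x26007  P=1,RW=1,US=1,PS=0
  L1 @0x26[18] → 0x2A007  P=1,RW=1,US=1,PS=0
  L2 @0x2A[23] → 0x2C007  P=1,RW=1,US=1,PS=0
  ✓ 0x2C475  — 3 lookups
#3 VA=0x78280080B (r,user):
  L0 @0x15[30] → 0x2F007  P=1,RW=1,US=1,PS=0
  L1 @0x2F[20] → 0x32087  P=1,RW=1,US=1,PS=1
  ✓ 0x3280B (huge @L1)  — 2 lookups

Access #1 fault: NONE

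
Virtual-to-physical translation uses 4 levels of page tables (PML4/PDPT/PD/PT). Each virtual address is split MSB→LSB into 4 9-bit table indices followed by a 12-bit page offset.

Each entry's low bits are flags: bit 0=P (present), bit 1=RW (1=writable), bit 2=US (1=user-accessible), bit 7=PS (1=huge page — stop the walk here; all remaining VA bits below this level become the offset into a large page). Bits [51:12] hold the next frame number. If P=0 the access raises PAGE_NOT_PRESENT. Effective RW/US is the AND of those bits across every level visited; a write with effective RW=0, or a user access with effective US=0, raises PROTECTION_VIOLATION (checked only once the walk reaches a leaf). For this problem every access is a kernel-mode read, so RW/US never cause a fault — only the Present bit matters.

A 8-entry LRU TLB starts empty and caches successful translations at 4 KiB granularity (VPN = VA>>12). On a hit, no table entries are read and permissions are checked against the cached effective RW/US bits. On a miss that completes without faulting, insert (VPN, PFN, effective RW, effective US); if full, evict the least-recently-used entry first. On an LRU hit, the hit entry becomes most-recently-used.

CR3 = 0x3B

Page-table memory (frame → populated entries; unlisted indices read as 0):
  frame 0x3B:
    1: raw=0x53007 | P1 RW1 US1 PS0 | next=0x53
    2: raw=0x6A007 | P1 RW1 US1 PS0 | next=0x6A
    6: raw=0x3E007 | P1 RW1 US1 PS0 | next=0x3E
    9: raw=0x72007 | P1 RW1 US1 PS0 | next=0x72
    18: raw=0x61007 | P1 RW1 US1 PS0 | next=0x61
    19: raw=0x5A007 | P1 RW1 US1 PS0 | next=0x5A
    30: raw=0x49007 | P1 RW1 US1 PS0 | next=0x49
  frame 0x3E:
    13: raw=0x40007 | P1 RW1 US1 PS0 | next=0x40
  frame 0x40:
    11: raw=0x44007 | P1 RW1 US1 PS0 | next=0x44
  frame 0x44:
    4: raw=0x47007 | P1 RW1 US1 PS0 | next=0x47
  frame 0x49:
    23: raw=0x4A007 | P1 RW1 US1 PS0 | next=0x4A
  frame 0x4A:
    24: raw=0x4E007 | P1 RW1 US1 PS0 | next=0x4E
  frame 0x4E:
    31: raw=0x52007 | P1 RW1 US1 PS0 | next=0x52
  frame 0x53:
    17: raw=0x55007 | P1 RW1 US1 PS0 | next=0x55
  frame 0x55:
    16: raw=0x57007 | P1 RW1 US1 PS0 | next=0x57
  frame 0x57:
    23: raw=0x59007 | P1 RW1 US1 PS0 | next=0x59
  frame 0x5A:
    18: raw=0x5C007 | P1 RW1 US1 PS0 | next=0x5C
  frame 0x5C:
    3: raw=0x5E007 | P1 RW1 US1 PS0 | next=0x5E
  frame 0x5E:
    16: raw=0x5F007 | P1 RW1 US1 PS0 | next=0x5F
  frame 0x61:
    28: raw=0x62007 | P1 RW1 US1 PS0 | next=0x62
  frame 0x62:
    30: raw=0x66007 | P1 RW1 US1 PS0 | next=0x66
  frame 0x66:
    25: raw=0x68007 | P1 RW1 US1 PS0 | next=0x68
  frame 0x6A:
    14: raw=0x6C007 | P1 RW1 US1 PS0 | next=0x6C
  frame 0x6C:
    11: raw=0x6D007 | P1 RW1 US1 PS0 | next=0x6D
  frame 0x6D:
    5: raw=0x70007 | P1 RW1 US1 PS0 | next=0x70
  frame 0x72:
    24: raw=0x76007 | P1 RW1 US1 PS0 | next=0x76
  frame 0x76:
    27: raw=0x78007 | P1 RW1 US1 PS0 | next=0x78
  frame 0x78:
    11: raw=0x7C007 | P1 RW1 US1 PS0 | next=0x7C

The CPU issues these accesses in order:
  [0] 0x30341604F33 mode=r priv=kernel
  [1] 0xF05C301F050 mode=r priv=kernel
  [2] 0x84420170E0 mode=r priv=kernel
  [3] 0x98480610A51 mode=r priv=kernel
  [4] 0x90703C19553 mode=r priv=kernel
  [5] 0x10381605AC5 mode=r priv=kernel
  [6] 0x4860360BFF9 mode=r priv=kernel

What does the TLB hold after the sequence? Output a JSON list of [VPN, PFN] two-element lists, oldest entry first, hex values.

Walk each access:
#0 VA=0x30341604F33 (r,kernel):
  L0 @0x3B[6] → 0x3E007  P=1,RW=1,US=1,PS=0
  L1 @0x3E[13] → 0x40007  P=1,RW=1,US=1,PS=0
  L2 @0x40[11] → 0x44007  P=1,RW=1,US=1,PS=0
  L3 @0x44[4] → 0x47007  P=1,RW=1,US=1,PS=0
  → PA=0x47F33  (4 entries read)
#1 VA=0xF05C301F050 (r,kernel):
  L0 @0x3B[30] → 0x49007  P=1,RW=1,US=1,PS=0
  L1 @0x49[23] → 0x4A007  P=1,RW=1,US=1,PS=0
  L2 @0x4A[24] → 0x4E007  P=1,RW=1,US=1,PS=0
  L3 @0x4E[31] → 0x52007  P=1,RW=1,US=1,PS=0
  → PA=0x52050  (4 entries read)
#2 VA=0x84420170E0 (r,kernel):
  L0 @0x3B[1] → 0x53007  P=1,RW=1,US=1,PS=0
  L1 @0x53[17] → 0x55007  P=1,RW=1,US=1,PS=0
  L2 @0x55[16] → 0x57007  P=1,RW=1,US=1,PS=0
  L3 @0x57[23] → 0x59007  P=1,RW=1,US=1,PS=0
  → PA=0x590E0  (4 entries read)
#3 VA=0x98480610A51 (r,kernel):
  L0 @0x3B[19] → 0x5A007  P=1,RW=1,US=1,PS=0
  L1 @0x5A[18] → 0x5C007  P=1,RW=1,US=1,PS=0
  L2 @0x5C[3] → 0x5E007  P=1,RW=1,US=1,PS=0
  L3 @0x5E[16] → 0x5F007  P=1,RW=1,US=1,PS=0
  → PA=0x5FA51  (4 entries read)
#4 VA=0x90703C19553 (r,kernel):
  L0 @0x3B[18] → 0x61007  P=1,RW=1,US=1,PS=0
  L1 @0x61[28] → 0x62007  P=1,RW=1,US=1,PS=0
  L2 @0x62[30] → 0x66007  P=1,RW=1,US=1,PS=0
  L3 @0x66[25] → 0x68007  P=1,RW=1,US=1,PS=0
  → PA=0x68553  (4 entries read)
#5 VA=0x10381605AC5 (r,kernel):
  L0 @0x3B[2] → 0x6A007  P=1,RW=1,US=1,PS=0
  L1 @0x6A[14] → 0x6C007  P=1,RW=1,US=1,PS=0
  L2 @0x6C[11] → 0x6D007  P=1,RW=1,US=1,PS=0
  L3 @0x6D[5] → 0x70007  P=1,RW=1,US=1,PS=0
  → PA=0x70AC5  (4 entries read)
#6 VA=0x4860360BFF9 (r,kernel):
  L0 @0x3B[9] → 0x72007  P=1,RW=1,US=1,PS=0
  L1 @0x72[24] → 0x76007  P=1,RW=1,US=1,PS=0
  L2 @0x76[27] → 0x78007  P=1,RW=1,US=1,PS=0
  L3 @0x78[11] → 0x7C007  P=1,RW=1,US=1,PS=0
  → PA=0x7CFF9  (4 entries read)

TLB: [["0x30341604", "0x47"], ["0xF05C301F", "0x52"], ["0x8442017", "0x59"], ["0x98480610", "0x5F"], ["0x90703C19", "0x68"], ["0x10381605", "0x70"], ["0x4860360B", "0x7C"]]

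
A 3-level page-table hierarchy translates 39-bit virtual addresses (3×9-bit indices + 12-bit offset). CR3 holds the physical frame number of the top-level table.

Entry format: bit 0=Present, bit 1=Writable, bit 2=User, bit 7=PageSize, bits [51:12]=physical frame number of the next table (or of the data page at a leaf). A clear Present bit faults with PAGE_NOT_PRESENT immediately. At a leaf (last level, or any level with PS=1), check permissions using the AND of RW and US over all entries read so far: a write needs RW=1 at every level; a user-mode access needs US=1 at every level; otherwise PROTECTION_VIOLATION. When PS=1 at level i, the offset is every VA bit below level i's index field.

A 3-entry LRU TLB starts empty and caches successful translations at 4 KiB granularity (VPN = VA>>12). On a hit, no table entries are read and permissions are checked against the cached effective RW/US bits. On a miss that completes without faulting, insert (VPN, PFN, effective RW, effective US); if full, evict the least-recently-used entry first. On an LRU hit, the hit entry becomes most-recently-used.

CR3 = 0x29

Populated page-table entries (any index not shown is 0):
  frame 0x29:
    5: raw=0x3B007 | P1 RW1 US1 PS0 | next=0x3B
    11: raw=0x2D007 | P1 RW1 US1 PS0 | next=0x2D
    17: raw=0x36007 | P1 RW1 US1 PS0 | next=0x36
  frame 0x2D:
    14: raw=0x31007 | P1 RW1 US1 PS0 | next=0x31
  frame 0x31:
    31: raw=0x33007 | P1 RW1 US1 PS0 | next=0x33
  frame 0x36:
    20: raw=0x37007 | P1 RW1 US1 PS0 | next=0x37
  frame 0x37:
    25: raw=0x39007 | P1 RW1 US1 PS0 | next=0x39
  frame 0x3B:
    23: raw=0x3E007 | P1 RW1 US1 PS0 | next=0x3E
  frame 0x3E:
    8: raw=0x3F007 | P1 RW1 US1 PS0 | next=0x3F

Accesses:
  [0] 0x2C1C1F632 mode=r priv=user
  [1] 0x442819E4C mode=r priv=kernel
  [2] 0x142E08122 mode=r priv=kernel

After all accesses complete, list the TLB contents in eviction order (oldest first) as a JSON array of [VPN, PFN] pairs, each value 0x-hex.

Trace:
#0 VA=0x2C1C1F632 (r,user):
  L0 @0x29[11] → 0x2D007  P=1,RW=1,US=1,PS=0
  L1 @0x2D[14] → 0x31007  P=1,RW=1,US=1,PS=0
  L2 @0x31[31] → 0x33007  P=1,RW=1,US=1,PS=0
  ⇒ phys 0x33632  [3 reads]
#1 VA=0x442819E4C (r,kernel):
  L0 @0x29[17] → 0x36007  P=1,RW=1,US=1,PS=0
  L1 @0x36[20] → 0x37007  P=1,RW=1,US=1,PS=0
  L2 @0x37[25] → 0x39007  P=1,RW=1,US=1,PS=0
  ⇒ phys 0x39E4C  [3 reads]
#2 VA=0x142E08122 (r,kernel):
  L0 @0x29[5] → 0x3B007  P=1,RW=1,US=1,PS=0
  L1 @0x3B[23] → 0x3E007  P=1,RW=1,US=1,PS=0
  L2 @0x3E[8] → 0x3F007  P=1,RW=1,US=1,PS=0
  ⇒ phys 0x3F122  [3 reads]

TLB: [["0x2C1C1F", "0x33"], ["0x442819", "0x39"], ["0x142E08", "0x3F"]]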